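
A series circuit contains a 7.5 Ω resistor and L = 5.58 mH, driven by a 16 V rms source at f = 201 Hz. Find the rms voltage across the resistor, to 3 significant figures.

11.7 V

ω = 2πf = 1263 rad/s
X_L = ωL = 7.05 Ω
Z = 7.50 + j7.05 Ω
|Z| = √(7.50² + 7.05²) = 10.3 Ω
I = V/|Z| = 1.55 A
V_R = I·|Z_R| = 1.55 × 7.50 = 11.7 V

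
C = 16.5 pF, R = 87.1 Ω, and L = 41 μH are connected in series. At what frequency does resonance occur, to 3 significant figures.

ω₀ = 1/√(LC) = 1/√(4.1e-05 × 1.65e-11) = 3.845e+07 rad/s
f₀ = ω₀/(2π) = 6.12 MHz

6.12 MHz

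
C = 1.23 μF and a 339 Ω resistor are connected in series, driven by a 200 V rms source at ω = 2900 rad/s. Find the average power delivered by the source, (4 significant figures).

X_C = 1/(ωC) = 280.3 Ω
Z = 339.0 − j280.3 Ω
|Z| = √(339.0² + 280.3²) = 439.9 Ω
∠Z = arctan(-280.3/339.0) = -39.59°
I = V/|Z| = 454.6 mA
P = VI cos φ = 200 × 0.4546 × cos(-39.59°) = 70.07 W

70.07 W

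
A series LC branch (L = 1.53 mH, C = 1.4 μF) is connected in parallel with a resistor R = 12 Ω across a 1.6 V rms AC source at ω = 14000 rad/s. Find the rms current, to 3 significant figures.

X_L = ωL = 21.4 Ω
X_C = 1/(ωC) = 51.0 Ω
Branch 1: Z₁ = R = 12.0 Ω
Branch 2 (series LC): Z₂ = j(X_L − X_C) = −j29.6 Ω
Parallel: Z = Z₁Z₂/(Z₁+Z₂), |Z| = 11.1 Ω, ∠Z = -22.1°
I = V/|Z| = 1.6/11.1 = 144 mA

144 mA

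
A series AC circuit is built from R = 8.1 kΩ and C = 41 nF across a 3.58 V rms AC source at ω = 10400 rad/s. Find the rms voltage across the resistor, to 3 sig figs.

X_C = 1/(ωC) = 2350 Ω
Z = 8100 − j2350 Ω
|Z| = √(8100² + 2350²) = 8430 Ω
I = V/|Z| = 425 μA
V_R = I·|Z_R| = 0.000425 × 8100 = 3.44 V

3.44 V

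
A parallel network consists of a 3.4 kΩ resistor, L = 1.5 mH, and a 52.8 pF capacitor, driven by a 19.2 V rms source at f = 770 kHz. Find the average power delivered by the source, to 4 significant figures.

ω = 2πf = 4.838e+06 rad/s
X_L = ωL = 7257 Ω
X_C = 1/(ωC) = 3915 Ω
Parallel: admittances add. Y = 1/R + 1/(jωL) + jωC
Y = (0.0002941 + j0.0001177) S
|Y| = 0.0003168 S → |Z| = 1/|Y| = 3157 Ω, ∠Z = −∠Y = -21.80°
I = V/|Z| = 6.082 mA
P = VI cos φ = 19.2 × 0.006082 × cos(-21.80°) = 108.4 mW

108.4 mW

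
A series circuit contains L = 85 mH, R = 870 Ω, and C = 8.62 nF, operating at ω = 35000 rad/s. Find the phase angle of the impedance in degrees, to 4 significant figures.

X_L = ωL = 2975 Ω
X_C = 1/(ωC) = 3315 Ω
Net reactance X = X_L − X_C = -339.6 Ω
Z = 870.0 − j339.6 Ω
|Z| = √(870.0² + 339.6²) = 933.9 Ω
∠Z = arctan(-339.6/870.0) = -21.32°

-21.32°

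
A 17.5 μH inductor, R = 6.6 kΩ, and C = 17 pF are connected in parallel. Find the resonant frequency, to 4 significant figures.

ω₀ = 1/√(LC) = 1/√(1.75e-05 × 1.7e-11) = 5.798e+07 rad/s
f₀ = ω₀/(2π) = 9.227 MHz

9.227 MHz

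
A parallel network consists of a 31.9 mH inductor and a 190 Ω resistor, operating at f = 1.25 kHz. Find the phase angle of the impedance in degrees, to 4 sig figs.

37.18°

ω = 2πf = 7854 rad/s
X_L = ωL = 250.5 Ω
Parallel: admittances add. Y = 1/R + 1/(jωL)
Y = (0.005263 − j0.003991) S
|Y| = 0.006605 S → |Z| = 1/|Y| = 151.4 Ω, ∠Z = −∠Y = 37.18°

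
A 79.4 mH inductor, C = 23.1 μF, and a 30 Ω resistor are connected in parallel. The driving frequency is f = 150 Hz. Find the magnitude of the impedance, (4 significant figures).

ω = 2πf = 942.5 rad/s
X_L = ωL = 74.83 Ω
X_C = 1/(ωC) = 45.93 Ω
Parallel: admittances add. Y = 1/R + 1/(jωL) + jωC
Y = (0.03333 + j0.008408) S
|Y| = 0.03438 S → |Z| = 1/|Y| = 29.09 Ω, ∠Z = −∠Y = -14.16°

29.09 Ω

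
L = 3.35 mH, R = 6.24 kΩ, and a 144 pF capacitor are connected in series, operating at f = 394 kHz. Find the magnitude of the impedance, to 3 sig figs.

8310 Ω

ω = 2πf = 2.476e+06 rad/s
X_L = ωL = 8290 Ω
X_C = 1/(ωC) = 2810 Ω
Net reactance X = X_L − X_C = 5490 Ω
Z = 6240 + j5490 Ω
|Z| = √(6240² + 5490²) = 8310 Ω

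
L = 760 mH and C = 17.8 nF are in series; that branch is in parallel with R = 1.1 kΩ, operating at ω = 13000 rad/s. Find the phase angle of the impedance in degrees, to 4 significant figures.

X_L = ωL = 9880 Ω
X_C = 1/(ωC) = 4322 Ω
Branch 1: Z₁ = R = 1100 Ω
Branch 2 (series LC): Z₂ = j(X_L − X_C) = j5558 Ω
Parallel: Z = Z₁Z₂/(Z₁+Z₂), |Z| = 1079 Ω, ∠Z = 11.19°

11.19°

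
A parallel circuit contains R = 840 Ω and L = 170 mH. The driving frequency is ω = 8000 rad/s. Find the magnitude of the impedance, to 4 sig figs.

714.7 Ω

X_L = ωL = 1360 Ω
Parallel: admittances add. Y = 1/R + 1/(jωL)
Y = (0.001190 − j0.0007353) S
|Y| = 0.001399 S → |Z| = 1/|Y| = 714.7 Ω, ∠Z = −∠Y = 31.70°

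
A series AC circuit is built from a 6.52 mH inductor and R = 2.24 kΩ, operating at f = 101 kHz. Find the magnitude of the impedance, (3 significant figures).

4710 Ω

ω = 2πf = 634600 rad/s
X_L = ωL = 4140 Ω
Z = 2240 + j4140 Ω
|Z| = √(2240² + 4140²) = 4710 Ω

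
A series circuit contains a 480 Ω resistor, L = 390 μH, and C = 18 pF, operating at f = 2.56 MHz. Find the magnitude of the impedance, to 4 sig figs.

2860 Ω

ω = 2πf = 1.608e+07 rad/s
X_L = ωL = 6273 Ω
X_C = 1/(ωC) = 3454 Ω
Net reactance X = X_L − X_C = 2819 Ω
Z = 480.0 + j2819 Ω
|Z| = √(480.0² + 2819²) = 2860 Ω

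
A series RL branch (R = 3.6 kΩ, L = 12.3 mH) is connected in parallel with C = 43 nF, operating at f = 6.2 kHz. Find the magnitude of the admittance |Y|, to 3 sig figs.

1.66 mS

ω = 2πf = 38960 rad/s
X_L = ωL = 479 Ω
X_C = 1/(ωC) = 597 Ω
Branch 1 (R+jX_L): Z₁ = 3600 + j479 Ω, |Z₁| = 3630 Ω
Branch 2 (−jX_C): Z₂ = −j597 Ω
Parallel: Z = Z₁Z₂/(Z₁+Z₂), |Z| = 602 Ω, ∠Z = -80.5°
|Y| = 1/|Z| = 1.66 mS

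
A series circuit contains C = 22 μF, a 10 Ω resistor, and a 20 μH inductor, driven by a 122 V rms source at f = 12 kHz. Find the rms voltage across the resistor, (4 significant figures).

121.5 V

ω = 2πf = 75400 rad/s
X_L = ωL = 1.508 Ω
X_C = 1/(ωC) = 0.6029 Ω
Net reactance X = X_L − X_C = 0.9051 Ω
Z = 10.00 + j0.9051 Ω
|Z| = √(10.00² + 0.9051²) = 10.04 Ω
I = V/|Z| = 12.15 A
V_R = I·|Z_R| = 12.15 × 10.00 = 121.5 V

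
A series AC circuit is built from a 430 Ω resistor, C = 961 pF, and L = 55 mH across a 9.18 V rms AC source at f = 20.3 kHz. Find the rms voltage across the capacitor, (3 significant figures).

ω = 2πf = 127500 rad/s
X_L = ωL = 7020 Ω
X_C = 1/(ωC) = 8160 Ω
Net reactance X = X_L − X_C = -1140 Ω
Z = 430 − j1140 Ω
|Z| = √(430² + 1140²) = 1220 Ω
I = V/|Z| = 7.52 mA
V_C = I·|Z_C| = 0.00752 × 8160 = 61.3 V

61.3 V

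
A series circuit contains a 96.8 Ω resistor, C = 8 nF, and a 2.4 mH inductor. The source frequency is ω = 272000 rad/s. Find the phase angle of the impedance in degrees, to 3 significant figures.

63.4°

X_L = ωL = 653 Ω
X_C = 1/(ωC) = 460 Ω
Net reactance X = X_L − X_C = 193 Ω
Z = 96.8 + j193 Ω
|Z| = √(96.8² + 193²) = 216 Ω
∠Z = arctan(193/96.8) = 63.4°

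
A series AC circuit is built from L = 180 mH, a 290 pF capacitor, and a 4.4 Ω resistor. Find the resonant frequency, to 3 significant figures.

22.0 kHz

ω₀ = 1/√(LC) = 1/√(0.18 × 2.9e-10) = 138400 rad/s
f₀ = ω₀/(2π) = 22.0 kHz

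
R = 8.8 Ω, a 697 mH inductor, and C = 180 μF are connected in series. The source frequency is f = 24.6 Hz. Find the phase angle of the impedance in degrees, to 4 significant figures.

ω = 2πf = 154.6 rad/s
X_L = ωL = 107.7 Ω
X_C = 1/(ωC) = 35.94 Ω
Net reactance X = X_L − X_C = 71.79 Ω
Z = 8.800 + j71.79 Ω
|Z| = √(8.800² + 71.79²) = 72.33 Ω
∠Z = arctan(71.79/8.800) = 83.01°

83.01°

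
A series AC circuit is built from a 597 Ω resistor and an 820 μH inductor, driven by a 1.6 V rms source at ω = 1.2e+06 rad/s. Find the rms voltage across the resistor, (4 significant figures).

X_L = ωL = 984.0 Ω
Z = 597.0 + j984.0 Ω
|Z| = √(597.0² + 984.0²) = 1151 Ω
I = V/|Z| = 1.390 mA
V_R = I·|Z_R| = 0.001390 × 597.0 = 0.8299 V

0.8299 V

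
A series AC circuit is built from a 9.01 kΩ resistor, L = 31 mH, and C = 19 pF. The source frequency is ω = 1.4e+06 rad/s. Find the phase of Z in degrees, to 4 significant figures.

X_L = ωL = 43400 Ω
X_C = 1/(ωC) = 37590 Ω
Net reactance X = X_L − X_C = 5806 Ω
Z = 9010 + j5806 Ω
|Z| = √(9010² + 5806²) = 10720 Ω
∠Z = arctan(5806/9010) = 32.80°

32.80°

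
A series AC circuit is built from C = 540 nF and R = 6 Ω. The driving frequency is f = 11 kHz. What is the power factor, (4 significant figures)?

ω = 2πf = 69120 rad/s
X_C = 1/(ωC) = 26.79 Ω
Z = 6.000 − j26.79 Ω
|Z| = √(6.000² + 26.79²) = 27.46 Ω
∠Z = arctan(-26.79/6.000) = -77.38°
cos φ = cos(-77.38°) = 0.2185

0.2185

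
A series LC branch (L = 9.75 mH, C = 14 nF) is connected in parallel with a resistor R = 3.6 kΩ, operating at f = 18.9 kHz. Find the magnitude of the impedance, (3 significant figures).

ω = 2πf = 118800 rad/s
X_L = ωL = 1160 Ω
X_C = 1/(ωC) = 601 Ω
Branch 1: Z₁ = R = 3600 Ω
Branch 2 (series LC): Z₂ = j(X_L − X_C) = j556 Ω
Parallel: Z = Z₁Z₂/(Z₁+Z₂), |Z| = 550 Ω, ∠Z = 81.2°

550 Ω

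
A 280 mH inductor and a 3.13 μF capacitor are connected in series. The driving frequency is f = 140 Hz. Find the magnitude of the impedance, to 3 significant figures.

ω = 2πf = 879.6 rad/s
X_L = ωL = 246 Ω
X_C = 1/(ωC) = 363 Ω
Net reactance X = X_L − X_C = -117 Ω
Z = − j117 Ω
|Z| = √(0² + 117²) = 117 Ω

117 Ω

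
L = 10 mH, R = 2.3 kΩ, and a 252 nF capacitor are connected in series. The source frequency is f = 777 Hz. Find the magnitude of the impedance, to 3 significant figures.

2420 Ω

ω = 2πf = 4882 rad/s
X_L = ωL = 48.8 Ω
X_C = 1/(ωC) = 813 Ω
Net reactance X = X_L − X_C = -764 Ω
Z = 2300 − j764 Ω
|Z| = √(2300² + 764²) = 2420 Ω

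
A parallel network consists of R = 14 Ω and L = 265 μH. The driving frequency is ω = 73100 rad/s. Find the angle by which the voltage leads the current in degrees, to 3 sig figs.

35.9°

X_L = ωL = 19.4 Ω
Parallel: admittances add. Y = 1/R + 1/(jωL)
Y = (0.0714 − j0.0516) S
|Y| = 0.0881 S → |Z| = 1/|Y| = 11.3 Ω, ∠Z = −∠Y = 35.9°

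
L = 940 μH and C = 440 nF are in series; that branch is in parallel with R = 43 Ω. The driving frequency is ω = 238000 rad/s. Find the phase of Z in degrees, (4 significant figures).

X_L = ωL = 223.7 Ω
X_C = 1/(ωC) = 9.549 Ω
Branch 1: Z₁ = R = 43.00 Ω
Branch 2 (series LC): Z₂ = j(X_L − X_C) = j214.2 Ω
Parallel: Z = Z₁Z₂/(Z₁+Z₂), |Z| = 42.16 Ω, ∠Z = 11.35°

11.35°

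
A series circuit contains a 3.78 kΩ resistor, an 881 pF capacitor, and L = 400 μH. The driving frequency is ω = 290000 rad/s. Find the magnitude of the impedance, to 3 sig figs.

X_L = ωL = 116 Ω
X_C = 1/(ωC) = 3910 Ω
Net reactance X = X_L − X_C = -3800 Ω
Z = 3780 − j3800 Ω
|Z| = √(3780² + 3800²) = 5360 Ω

5360 Ω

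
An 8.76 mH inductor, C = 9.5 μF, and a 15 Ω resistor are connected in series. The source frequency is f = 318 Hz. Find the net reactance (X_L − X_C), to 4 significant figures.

-35.18 Ω

ω = 2πf = 1998 rad/s
X_L = ωL = 17.50 Ω
X_C = 1/(ωC) = 52.68 Ω
X = 17.50 − 52.68 = -35.18 Ω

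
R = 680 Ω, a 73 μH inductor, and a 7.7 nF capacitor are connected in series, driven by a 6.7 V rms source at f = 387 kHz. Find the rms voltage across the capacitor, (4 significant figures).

ω = 2πf = 2.432e+06 rad/s
X_L = ωL = 177.5 Ω
X_C = 1/(ωC) = 53.41 Ω
Net reactance X = X_L − X_C = 124.1 Ω
Z = 680.0 + j124.1 Ω
|Z| = √(680.0² + 124.1²) = 691.2 Ω
I = V/|Z| = 9.693 mA
V_C = I·|Z_C| = 0.009693 × 53.41 = 0.5177 V

0.5177 V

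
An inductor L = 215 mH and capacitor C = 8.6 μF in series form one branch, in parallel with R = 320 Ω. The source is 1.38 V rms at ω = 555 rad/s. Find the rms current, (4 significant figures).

15.90 mA

X_L = ωL = 119.3 Ω
X_C = 1/(ωC) = 209.5 Ω
Branch 1: Z₁ = R = 320.0 Ω
Branch 2 (series LC): Z₂ = j(X_L − X_C) = −j90.19 Ω
Parallel: Z = Z₁Z₂/(Z₁+Z₂), |Z| = 86.81 Ω, ∠Z = -74.26°
I = V/|Z| = 1.38/86.81 = 15.90 mA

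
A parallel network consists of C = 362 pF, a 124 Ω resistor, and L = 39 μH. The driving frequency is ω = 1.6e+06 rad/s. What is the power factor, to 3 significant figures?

0.463

X_L = ωL = 62.4 Ω
X_C = 1/(ωC) = 1730 Ω
Parallel: admittances add. Y = 1/R + 1/(jωL) + jωC
Y = (0.00806 − j0.0154) S
|Y| = 0.0174 S → |Z| = 1/|Y| = 57.4 Ω, ∠Z = −∠Y = 62.4°
cos φ = cos(62.4°) = 0.463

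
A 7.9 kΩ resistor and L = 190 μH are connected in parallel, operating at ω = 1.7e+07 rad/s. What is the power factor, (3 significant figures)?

0.378

X_L = ωL = 3230 Ω
Parallel: admittances add. Y = 1/R + 1/(jωL)
Y = (0.000127 − j0.000310) S
|Y| = 0.000334 S → |Z| = 1/|Y| = 2990 Ω, ∠Z = −∠Y = 67.8°
cos φ = cos(67.8°) = 0.378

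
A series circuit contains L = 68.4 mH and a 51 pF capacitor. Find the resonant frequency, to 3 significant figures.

85.2 kHz

ω₀ = 1/√(LC) = 1/√(0.0684 × 5.1e-11) = 535400 rad/s
f₀ = ω₀/(2π) = 85.2 kHz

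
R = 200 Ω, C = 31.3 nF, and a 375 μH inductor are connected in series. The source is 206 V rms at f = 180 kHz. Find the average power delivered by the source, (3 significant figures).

ω = 2πf = 1.131e+06 rad/s
X_L = ωL = 424 Ω
X_C = 1/(ωC) = 28.2 Ω
Net reactance X = X_L − X_C = 396 Ω
Z = 200 + j396 Ω
|Z| = √(200² + 396²) = 444 Ω
∠Z = arctan(396/200) = 63.2°
I = V/|Z| = 464 mA
P = VI cos φ = 206 × 0.464 × cos(63.2°) = 43.1 W

43.1 W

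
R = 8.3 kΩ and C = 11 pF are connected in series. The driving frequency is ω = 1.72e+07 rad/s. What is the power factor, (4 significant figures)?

X_C = 1/(ωC) = 5285 Ω
Z = 8300 − j5285 Ω
|Z| = √(8300² + 5285²) = 9840 Ω
∠Z = arctan(-5285/8300) = -32.49°
cos φ = cos(-32.49°) = 0.8435

0.8435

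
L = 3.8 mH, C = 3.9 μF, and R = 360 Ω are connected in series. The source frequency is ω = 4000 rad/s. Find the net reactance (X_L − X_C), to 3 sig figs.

-48.9 Ω

X_L = ωL = 15.2 Ω
X_C = 1/(ωC) = 64.1 Ω
X = 15.2 − 64.1 = -48.9 Ω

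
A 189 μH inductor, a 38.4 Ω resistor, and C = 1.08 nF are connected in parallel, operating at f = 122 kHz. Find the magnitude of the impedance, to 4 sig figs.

ω = 2πf = 766500 rad/s
X_L = ωL = 144.9 Ω
X_C = 1/(ωC) = 1208 Ω
Parallel: admittances add. Y = 1/R + 1/(jωL) + jωC
Y = (0.02604 − j0.006075) S
|Y| = 0.02674 S → |Z| = 1/|Y| = 37.40 Ω, ∠Z = −∠Y = 13.13°

37.40 Ω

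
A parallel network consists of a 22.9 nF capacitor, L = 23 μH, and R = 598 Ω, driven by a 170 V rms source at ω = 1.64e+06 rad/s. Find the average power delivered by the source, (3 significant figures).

48.3 W

X_L = ωL = 37.7 Ω
X_C = 1/(ωC) = 26.6 Ω
Parallel: admittances add. Y = 1/R + 1/(jωL) + jωC
Y = (0.00167 + j0.0110) S
|Y| = 0.0112 S → |Z| = 1/|Y| = 89.5 Ω, ∠Z = −∠Y = -81.4°
I = V/|Z| = 1.90 A
P = VI cos φ = 170 × 1.90 × cos(-81.4°) = 48.3 W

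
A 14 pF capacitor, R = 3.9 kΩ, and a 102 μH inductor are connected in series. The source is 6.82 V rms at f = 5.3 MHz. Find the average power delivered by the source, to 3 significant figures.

ω = 2πf = 3.33e+07 rad/s
X_L = ωL = 3400 Ω
X_C = 1/(ωC) = 2140 Ω
Net reactance X = X_L − X_C = 1250 Ω
Z = 3900 + j1250 Ω
|Z| = √(3900² + 1250²) = 4100 Ω
∠Z = arctan(1250/3900) = 17.8°
I = V/|Z| = 1.67 mA
P = VI cos φ = 6.82 × 0.00167 × cos(17.8°) = 10.8 mW

10.8 mW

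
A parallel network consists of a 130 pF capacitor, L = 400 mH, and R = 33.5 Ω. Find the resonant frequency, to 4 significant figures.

ω₀ = 1/√(LC) = 1/√(0.4 × 1.3e-10) = 138700 rad/s
f₀ = ω₀/(2π) = 22.07 kHz

22.07 kHz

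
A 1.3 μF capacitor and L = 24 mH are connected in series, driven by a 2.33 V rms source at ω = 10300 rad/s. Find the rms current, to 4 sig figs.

13.51 mA

X_L = ωL = 247.2 Ω
X_C = 1/(ωC) = 74.68 Ω
Net reactance X = X_L − X_C = 172.5 Ω
Z = j172.5 Ω
|Z| = √(0² + 172.5²) = 172.5 Ω
I = V/|Z| = 2.33/172.5 = 13.51 mA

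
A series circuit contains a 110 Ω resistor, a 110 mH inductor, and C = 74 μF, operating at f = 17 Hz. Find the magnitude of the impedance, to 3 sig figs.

ω = 2πf = 106.8 rad/s
X_L = ωL = 11.7 Ω
X_C = 1/(ωC) = 127 Ω
Net reactance X = X_L − X_C = -115 Ω
Z = 110 − j115 Ω
|Z| = √(110² + 115²) = 159 Ω

159 Ω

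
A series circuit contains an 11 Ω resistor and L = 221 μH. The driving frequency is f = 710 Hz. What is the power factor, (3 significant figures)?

ω = 2πf = 4461 rad/s
X_L = ωL = 0.986 Ω
Z = 11.0 + j0.986 Ω
|Z| = √(11.0² + 0.986²) = 11.0 Ω
∠Z = arctan(0.986/11.0) = 5.12°
cos φ = cos(5.12°) = 0.996

0.996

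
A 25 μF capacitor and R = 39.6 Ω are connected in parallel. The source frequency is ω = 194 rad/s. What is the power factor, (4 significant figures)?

0.9821

X_C = 1/(ωC) = 206.2 Ω
Parallel: admittances add. Y = 1/R + jωC
Y = (0.02525 + j0.004850) S
|Y| = 0.02571 S → |Z| = 1/|Y| = 38.89 Ω, ∠Z = −∠Y = -10.87°
cos φ = cos(-10.87°) = 0.9821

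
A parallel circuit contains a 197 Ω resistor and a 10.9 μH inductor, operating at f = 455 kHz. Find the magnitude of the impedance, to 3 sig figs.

ω = 2πf = 2.859e+06 rad/s
X_L = ωL = 31.2 Ω
Parallel: admittances add. Y = 1/R + 1/(jωL)
Y = (0.00508 − j0.0321) S
|Y| = 0.0325 S → |Z| = 1/|Y| = 30.8 Ω, ∠Z = −∠Y = 81.0°

30.8 Ω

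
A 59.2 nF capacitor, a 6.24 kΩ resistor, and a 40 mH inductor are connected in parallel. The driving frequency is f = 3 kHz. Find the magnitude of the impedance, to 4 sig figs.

ω = 2πf = 18850 rad/s
X_L = ωL = 754.0 Ω
X_C = 1/(ωC) = 896.1 Ω
Parallel: admittances add. Y = 1/R + 1/(jωL) + jωC
Y = (0.0001603 − j0.0002104) S
|Y| = 0.0002645 S → |Z| = 1/|Y| = 3781 Ω, ∠Z = −∠Y = 52.70°

3781 Ω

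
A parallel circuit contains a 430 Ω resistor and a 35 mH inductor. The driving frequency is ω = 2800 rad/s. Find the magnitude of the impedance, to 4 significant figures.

X_L = ωL = 98.00 Ω
Parallel: admittances add. Y = 1/R + 1/(jωL)
Y = (0.002326 − j0.01020) S
|Y| = 0.01047 S → |Z| = 1/|Y| = 95.55 Ω, ∠Z = −∠Y = 77.16°

95.55 Ω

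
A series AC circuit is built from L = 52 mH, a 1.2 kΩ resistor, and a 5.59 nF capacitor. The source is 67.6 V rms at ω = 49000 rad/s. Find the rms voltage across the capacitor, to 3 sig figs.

X_L = ωL = 2550 Ω
X_C = 1/(ωC) = 3650 Ω
Net reactance X = X_L − X_C = -1100 Ω
Z = 1200 − j1100 Ω
|Z| = √(1200² + 1100²) = 1630 Ω
I = V/|Z| = 41.5 mA
V_C = I·|Z_C| = 0.0415 × 3650 = 151 V

151 V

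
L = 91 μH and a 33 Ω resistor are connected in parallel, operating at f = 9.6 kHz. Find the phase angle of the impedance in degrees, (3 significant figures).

80.6°

ω = 2πf = 60320 rad/s
X_L = ωL = 5.49 Ω
Parallel: admittances add. Y = 1/R + 1/(jωL)
Y = (0.0303 − j0.182) S
|Y| = 0.185 S → |Z| = 1/|Y| = 5.41 Ω, ∠Z = −∠Y = 80.6°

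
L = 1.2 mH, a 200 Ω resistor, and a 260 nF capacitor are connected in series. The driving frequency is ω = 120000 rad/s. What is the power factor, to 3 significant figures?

0.873

X_L = ωL = 144 Ω
X_C = 1/(ωC) = 32.1 Ω
Net reactance X = X_L − X_C = 112 Ω
Z = 200 + j112 Ω
|Z| = √(200² + 112²) = 229 Ω
∠Z = arctan(112/200) = 29.2°
cos φ = cos(29.2°) = 0.873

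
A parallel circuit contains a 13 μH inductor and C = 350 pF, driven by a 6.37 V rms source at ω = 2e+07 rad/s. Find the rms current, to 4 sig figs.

20.09 mA

X_L = ωL = 260.0 Ω
X_C = 1/(ωC) = 142.9 Ω
Parallel: admittances add. Y = 1/(jωL) + jωC
Y = (0 + j0.003154) S
|Y| = 0.003154 S → |Z| = 1/|Y| = 317.1 Ω, ∠Z = −∠Y = -90.00°
I = V/|Z| = 6.37/317.1 = 20.09 mA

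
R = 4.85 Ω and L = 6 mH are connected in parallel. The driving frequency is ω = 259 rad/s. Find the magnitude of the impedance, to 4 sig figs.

1.480 Ω

X_L = ωL = 1.554 Ω
Parallel: admittances add. Y = 1/R + 1/(jωL)
Y = (0.2062 − j0.6435) S
|Y| = 0.6757 S → |Z| = 1/|Y| = 1.480 Ω, ∠Z = −∠Y = 72.23°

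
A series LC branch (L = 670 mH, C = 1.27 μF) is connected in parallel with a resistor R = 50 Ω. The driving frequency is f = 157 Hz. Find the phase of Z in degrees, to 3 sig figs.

ω = 2πf = 986.5 rad/s
X_L = ωL = 661 Ω
X_C = 1/(ωC) = 798 Ω
Branch 1: Z₁ = R = 50.0 Ω
Branch 2 (series LC): Z₂ = j(X_L − X_C) = −j137 Ω
Parallel: Z = Z₁Z₂/(Z₁+Z₂), |Z| = 47.0 Ω, ∠Z = -20.0°

-20.0°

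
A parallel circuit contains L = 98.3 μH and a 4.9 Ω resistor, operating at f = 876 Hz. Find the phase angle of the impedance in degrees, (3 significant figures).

ω = 2πf = 5504 rad/s
X_L = ωL = 0.541 Ω
Parallel: admittances add. Y = 1/R + 1/(jωL)
Y = (0.204 − j1.85) S
|Y| = 1.86 S → |Z| = 1/|Y| = 0.538 Ω, ∠Z = −∠Y = 83.7°

83.7°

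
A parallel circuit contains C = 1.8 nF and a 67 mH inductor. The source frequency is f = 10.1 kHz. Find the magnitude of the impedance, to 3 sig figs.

8270 Ω

ω = 2πf = 63460 rad/s
X_L = ωL = 4250 Ω
X_C = 1/(ωC) = 8750 Ω
Parallel: admittances add. Y = 1/(jωL) + jωC
Y = (0 − j0.000121) S
|Y| = 0.000121 S → |Z| = 1/|Y| = 8270 Ω, ∠Z = −∠Y = 90.0°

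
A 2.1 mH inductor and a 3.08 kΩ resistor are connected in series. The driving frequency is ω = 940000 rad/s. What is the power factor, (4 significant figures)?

0.8419

X_L = ωL = 1974 Ω
Z = 3080 + j1974 Ω
|Z| = √(3080² + 1974²) = 3658 Ω
∠Z = arctan(1974/3080) = 32.66°
cos φ = cos(32.66°) = 0.8419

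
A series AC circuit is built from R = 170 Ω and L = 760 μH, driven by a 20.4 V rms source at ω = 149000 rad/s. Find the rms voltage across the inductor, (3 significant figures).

11.3 V

X_L = ωL = 113 Ω
Z = 170 + j113 Ω
|Z| = √(170² + 113²) = 204 Ω
I = V/|Z| = 99.9 mA
V_L = I·|Z_L| = 0.0999 × 113 = 11.3 V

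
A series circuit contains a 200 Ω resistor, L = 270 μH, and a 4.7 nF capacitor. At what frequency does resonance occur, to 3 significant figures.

ω₀ = 1/√(LC) = 1/√(0.00027 × 4.7e-09) = 887700 rad/s
f₀ = ω₀/(2π) = 141 kHz

141 kHz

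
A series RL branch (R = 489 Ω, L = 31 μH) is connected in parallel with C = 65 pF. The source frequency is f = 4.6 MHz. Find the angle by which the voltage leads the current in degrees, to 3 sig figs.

-65.3°

ω = 2πf = 2.89e+07 rad/s
X_L = ωL = 896 Ω
X_C = 1/(ωC) = 532 Ω
Branch 1 (R+jX_L): Z₁ = 489 + j896 Ω, |Z₁| = 1020 Ω
Branch 2 (−jX_C): Z₂ = −j532 Ω
Parallel: Z = Z₁Z₂/(Z₁+Z₂), |Z| = 892 Ω, ∠Z = -65.3°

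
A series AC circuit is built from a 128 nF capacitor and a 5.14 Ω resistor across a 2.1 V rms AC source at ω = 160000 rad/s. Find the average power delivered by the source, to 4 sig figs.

9.403 mW

X_C = 1/(ωC) = 48.83 Ω
Z = 5.140 − j48.83 Ω
|Z| = √(5.140² + 48.83²) = 49.10 Ω
∠Z = arctan(-48.83/5.140) = -83.99°
I = V/|Z| = 42.77 mA
P = VI cos φ = 2.1 × 0.04277 × cos(-83.99°) = 9.403 mW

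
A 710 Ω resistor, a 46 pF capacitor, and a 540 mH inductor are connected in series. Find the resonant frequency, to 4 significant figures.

31.93 kHz

ω₀ = 1/√(LC) = 1/√(0.54 × 4.6e-11) = 200600 rad/s
f₀ = ω₀/(2π) = 31.93 kHz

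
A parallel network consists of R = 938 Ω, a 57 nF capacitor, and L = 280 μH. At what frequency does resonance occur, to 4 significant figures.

39.84 kHz

ω₀ = 1/√(LC) = 1/√(0.00028 × 5.7e-08) = 250300 rad/s
f₀ = ω₀/(2π) = 39.84 kHz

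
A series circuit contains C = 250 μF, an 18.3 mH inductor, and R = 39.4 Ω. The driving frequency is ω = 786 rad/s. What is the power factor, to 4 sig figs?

0.9733

X_L = ωL = 14.38 Ω
X_C = 1/(ωC) = 5.089 Ω
Net reactance X = X_L − X_C = 9.295 Ω
Z = 39.40 + j9.295 Ω
|Z| = √(39.40² + 9.295²) = 40.48 Ω
∠Z = arctan(9.295/39.40) = 13.27°
cos φ = cos(13.27°) = 0.9733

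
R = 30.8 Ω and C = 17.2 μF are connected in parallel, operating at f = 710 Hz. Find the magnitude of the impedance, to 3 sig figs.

ω = 2πf = 4461 rad/s
X_C = 1/(ωC) = 13.0 Ω
Parallel: admittances add. Y = 1/R + jωC
Y = (0.0325 + j0.0767) S
|Y| = 0.0833 S → |Z| = 1/|Y| = 12.0 Ω, ∠Z = −∠Y = -67.1°

12.0 Ω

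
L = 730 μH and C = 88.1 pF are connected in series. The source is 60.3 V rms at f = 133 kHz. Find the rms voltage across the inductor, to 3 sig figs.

ω = 2πf = 835700 rad/s
X_L = ωL = 610 Ω
X_C = 1/(ωC) = 13600 Ω
Net reactance X = X_L − X_C = -13000 Ω
Z = − j13000 Ω
|Z| = √(0² + 13000²) = 13000 Ω
I = V/|Z| = 4.65 mA
V_L = I·|Z_L| = 0.00465 × 610 = 2.84 V

2.84 V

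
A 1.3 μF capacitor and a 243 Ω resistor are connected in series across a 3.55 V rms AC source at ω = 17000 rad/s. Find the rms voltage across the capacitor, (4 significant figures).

X_C = 1/(ωC) = 45.25 Ω
Z = 243.0 − j45.25 Ω
|Z| = √(243.0² + 45.25²) = 247.2 Ω
I = V/|Z| = 14.36 mA
V_C = I·|Z_C| = 0.01436 × 45.25 = 0.6499 V

0.6499 V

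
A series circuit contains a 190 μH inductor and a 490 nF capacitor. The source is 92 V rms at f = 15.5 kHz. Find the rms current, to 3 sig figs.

ω = 2πf = 97390 rad/s
X_L = ωL = 18.5 Ω
X_C = 1/(ωC) = 21.0 Ω
Net reactance X = X_L − X_C = -2.45 Ω
Z = − j2.45 Ω
|Z| = √(0² + 2.45²) = 2.45 Ω
I = V/|Z| = 92/2.45 = 37.5 A

37.5 A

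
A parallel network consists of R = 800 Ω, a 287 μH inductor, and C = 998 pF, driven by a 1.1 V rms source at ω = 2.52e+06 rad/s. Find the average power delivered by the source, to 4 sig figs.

X_L = ωL = 723.2 Ω
X_C = 1/(ωC) = 397.6 Ω
Parallel: admittances add. Y = 1/R + 1/(jωL) + jωC
Y = (0.001250 + j0.001132) S
|Y| = 0.001687 S → |Z| = 1/|Y| = 592.9 Ω, ∠Z = −∠Y = -42.17°
I = V/|Z| = 1.855 mA
P = VI cos φ = 1.1 × 0.001855 × cos(-42.17°) = 1.513 mW

1.513 mW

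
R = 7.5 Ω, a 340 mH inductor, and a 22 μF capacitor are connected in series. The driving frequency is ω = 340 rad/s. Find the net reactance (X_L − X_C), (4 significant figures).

X_L = ωL = 115.6 Ω
X_C = 1/(ωC) = 133.7 Ω
X = 115.6 − 133.7 = -18.09 Ω

-18.09 Ω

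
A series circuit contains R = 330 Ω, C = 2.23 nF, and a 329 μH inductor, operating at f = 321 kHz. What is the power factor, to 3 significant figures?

ω = 2πf = 2.017e+06 rad/s
X_L = ωL = 664 Ω
X_C = 1/(ωC) = 222 Ω
Net reactance X = X_L − X_C = 441 Ω
Z = 330 + j441 Ω
|Z| = √(330² + 441²) = 551 Ω
∠Z = arctan(441/330) = 53.2°
cos φ = cos(53.2°) = 0.599

0.599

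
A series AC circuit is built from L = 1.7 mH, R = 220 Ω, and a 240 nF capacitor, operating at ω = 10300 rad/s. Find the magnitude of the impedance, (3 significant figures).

X_L = ωL = 17.5 Ω
X_C = 1/(ωC) = 405 Ω
Net reactance X = X_L − X_C = -387 Ω
Z = 220 − j387 Ω
|Z| = √(220² + 387²) = 445 Ω

445 Ω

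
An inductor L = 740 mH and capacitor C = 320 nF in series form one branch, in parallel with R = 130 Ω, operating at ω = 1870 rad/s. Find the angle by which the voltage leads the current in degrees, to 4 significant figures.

-24.34°

X_L = ωL = 1384 Ω
X_C = 1/(ωC) = 1671 Ω
Branch 1: Z₁ = R = 130.0 Ω
Branch 2 (series LC): Z₂ = j(X_L − X_C) = −j287.3 Ω
Parallel: Z = Z₁Z₂/(Z₁+Z₂), |Z| = 118.4 Ω, ∠Z = -24.34°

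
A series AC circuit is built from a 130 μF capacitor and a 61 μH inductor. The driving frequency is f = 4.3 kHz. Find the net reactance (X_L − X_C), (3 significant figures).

ω = 2πf = 27020 rad/s
X_L = ωL = 1.65 Ω
X_C = 1/(ωC) = 0.285 Ω
X = 1.65 − 0.285 = 1.36 Ω

1.36 Ω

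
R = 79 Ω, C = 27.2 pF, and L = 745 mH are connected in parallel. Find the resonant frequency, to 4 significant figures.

ω₀ = 1/√(LC) = 1/√(0.745 × 2.72e-11) = 222100 rad/s
f₀ = ω₀/(2π) = 35.36 kHz

35.36 kHz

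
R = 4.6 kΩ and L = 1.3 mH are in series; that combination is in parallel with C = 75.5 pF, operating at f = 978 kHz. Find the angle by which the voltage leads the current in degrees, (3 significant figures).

-81.7°

ω = 2πf = 6.145e+06 rad/s
X_L = ωL = 7990 Ω
X_C = 1/(ωC) = 2160 Ω
Branch 1 (R+jX_L): Z₁ = 4600 + j7990 Ω, |Z₁| = 9220 Ω
Branch 2 (−jX_C): Z₂ = −j2160 Ω
Parallel: Z = Z₁Z₂/(Z₁+Z₂), |Z| = 2670 Ω, ∠Z = -81.7°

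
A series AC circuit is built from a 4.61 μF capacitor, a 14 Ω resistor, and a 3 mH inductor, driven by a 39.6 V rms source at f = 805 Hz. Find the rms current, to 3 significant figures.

1.28 A

ω = 2πf = 5058 rad/s
X_L = ωL = 15.2 Ω
X_C = 1/(ωC) = 42.9 Ω
Net reactance X = X_L − X_C = -27.7 Ω
Z = 14.0 − j27.7 Ω
|Z| = √(14.0² + 27.7²) = 31.0 Ω
I = V/|Z| = 39.6/31.0 = 1.28 A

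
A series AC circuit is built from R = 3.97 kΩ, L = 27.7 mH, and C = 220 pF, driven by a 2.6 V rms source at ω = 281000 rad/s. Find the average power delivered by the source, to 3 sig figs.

311 μW

X_L = ωL = 7780 Ω
X_C = 1/(ωC) = 16200 Ω
Net reactance X = X_L − X_C = -8390 Ω
Z = 3970 − j8390 Ω
|Z| = √(3970² + 8390²) = 9280 Ω
∠Z = arctan(-8390/3970) = -64.7°
I = V/|Z| = 280 μA
P = VI cos φ = 2.6 × 0.000280 × cos(-64.7°) = 311 μW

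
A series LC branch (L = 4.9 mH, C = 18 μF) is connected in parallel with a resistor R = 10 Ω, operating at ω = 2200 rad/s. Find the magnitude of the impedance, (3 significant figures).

8.23 Ω

X_L = ωL = 10.8 Ω
X_C = 1/(ωC) = 25.3 Ω
Branch 1: Z₁ = R = 10.0 Ω
Branch 2 (series LC): Z₂ = j(X_L − X_C) = −j14.5 Ω
Parallel: Z = Z₁Z₂/(Z₁+Z₂), |Z| = 8.23 Ω, ∠Z = -34.6°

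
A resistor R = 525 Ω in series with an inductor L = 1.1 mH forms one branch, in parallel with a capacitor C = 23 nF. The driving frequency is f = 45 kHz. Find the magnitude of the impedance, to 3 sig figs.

ω = 2πf = 282700 rad/s
X_L = ωL = 311 Ω
X_C = 1/(ωC) = 154 Ω
Branch 1 (R+jX_L): Z₁ = 525 + j311 Ω, |Z₁| = 610 Ω
Branch 2 (−jX_C): Z₂ = −j154 Ω
Parallel: Z = Z₁Z₂/(Z₁+Z₂), |Z| = 171 Ω, ∠Z = -76.0°

171 Ω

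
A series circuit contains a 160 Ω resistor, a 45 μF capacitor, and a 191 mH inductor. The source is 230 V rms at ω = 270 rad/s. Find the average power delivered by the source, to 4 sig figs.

X_L = ωL = 51.57 Ω
X_C = 1/(ωC) = 82.30 Ω
Net reactance X = X_L − X_C = -30.73 Ω
Z = 160.0 − j30.73 Ω
|Z| = √(160.0² + 30.73²) = 162.9 Ω
∠Z = arctan(-30.73/160.0) = -10.87°
I = V/|Z| = 1.412 A
P = VI cos φ = 230 × 1.412 × cos(-10.87°) = 318.9 W

318.9 W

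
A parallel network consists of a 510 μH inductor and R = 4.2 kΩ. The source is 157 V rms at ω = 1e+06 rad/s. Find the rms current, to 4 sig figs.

310.1 mA

X_L = ωL = 510.0 Ω
Parallel: admittances add. Y = 1/R + 1/(jωL)
Y = (0.0002381 − j0.001961) S
|Y| = 0.001975 S → |Z| = 1/|Y| = 506.3 Ω, ∠Z = −∠Y = 83.08°
I = V/|Z| = 157/506.3 = 310.1 mA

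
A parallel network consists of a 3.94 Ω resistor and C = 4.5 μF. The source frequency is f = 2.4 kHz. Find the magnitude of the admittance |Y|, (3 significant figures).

263 mS

ω = 2πf = 15080 rad/s
X_C = 1/(ωC) = 14.7 Ω
Parallel: admittances add. Y = 1/R + jωC
Y = (0.254 + j0.0679) S
|Y| = 0.263 S → |Z| = 1/|Y| = 3.81 Ω, ∠Z = −∠Y = -15.0°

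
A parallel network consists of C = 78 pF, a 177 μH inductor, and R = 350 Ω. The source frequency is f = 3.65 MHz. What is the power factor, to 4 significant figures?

0.8800

ω = 2πf = 2.293e+07 rad/s
X_L = ωL = 4059 Ω
X_C = 1/(ωC) = 559.0 Ω
Parallel: admittances add. Y = 1/R + 1/(jωL) + jωC
Y = (0.002857 + j0.001542) S
|Y| = 0.003247 S → |Z| = 1/|Y| = 308.0 Ω, ∠Z = −∠Y = -28.36°
cos φ = cos(-28.36°) = 0.8800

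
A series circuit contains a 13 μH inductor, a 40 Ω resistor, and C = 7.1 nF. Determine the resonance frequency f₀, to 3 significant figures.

ω₀ = 1/√(LC) = 1/√(1.3e-05 × 7.1e-09) = 3.292e+06 rad/s
f₀ = ω₀/(2π) = 524 kHz

524 kHz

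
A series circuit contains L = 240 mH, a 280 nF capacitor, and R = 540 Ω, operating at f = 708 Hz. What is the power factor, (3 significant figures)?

ω = 2πf = 4448 rad/s
X_L = ωL = 1070 Ω
X_C = 1/(ωC) = 803 Ω
Net reactance X = X_L − X_C = 265 Ω
Z = 540 + j265 Ω
|Z| = √(540² + 265²) = 601 Ω
∠Z = arctan(265/540) = 26.1°
cos φ = cos(26.1°) = 0.898

0.898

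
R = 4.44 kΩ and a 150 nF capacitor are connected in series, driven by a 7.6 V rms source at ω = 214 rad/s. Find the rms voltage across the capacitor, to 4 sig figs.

X_C = 1/(ωC) = 31150 Ω
Z = 4440 − j31150 Ω
|Z| = √(4440² + 31150²) = 31470 Ω
I = V/|Z| = 241.5 μA
V_C = I·|Z_C| = 0.0002415 × 31150 = 7.524 V

7.524 V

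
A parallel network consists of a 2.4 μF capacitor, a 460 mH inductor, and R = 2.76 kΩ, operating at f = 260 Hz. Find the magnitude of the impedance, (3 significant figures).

ω = 2πf = 1634 rad/s
X_L = ωL = 751 Ω
X_C = 1/(ωC) = 255 Ω
Parallel: admittances add. Y = 1/R + 1/(jωL) + jωC
Y = (0.000362 + j0.00259) S
|Y| = 0.00262 S → |Z| = 1/|Y| = 382 Ω, ∠Z = −∠Y = -82.0°

382 Ω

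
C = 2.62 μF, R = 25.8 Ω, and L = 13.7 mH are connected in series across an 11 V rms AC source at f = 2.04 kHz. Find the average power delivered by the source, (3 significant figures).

ω = 2πf = 12820 rad/s
X_L = ωL = 176 Ω
X_C = 1/(ωC) = 29.8 Ω
Net reactance X = X_L − X_C = 146 Ω
Z = 25.8 + j146 Ω
|Z| = √(25.8² + 146²) = 148 Ω
∠Z = arctan(146/25.8) = 80.0°
I = V/|Z| = 74.3 mA
P = VI cos φ = 11 × 0.0743 × cos(80.0°) = 142 mW

142 mW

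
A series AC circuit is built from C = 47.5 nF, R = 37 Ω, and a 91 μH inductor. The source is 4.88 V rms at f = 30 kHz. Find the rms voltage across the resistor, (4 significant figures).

1.779 V

ω = 2πf = 188500 rad/s
X_L = ωL = 17.15 Ω
X_C = 1/(ωC) = 111.7 Ω
Net reactance X = X_L − X_C = -94.53 Ω
Z = 37.00 − j94.53 Ω
|Z| = √(37.00² + 94.53²) = 101.5 Ω
I = V/|Z| = 48.07 mA
V_R = I·|Z_R| = 0.04807 × 37.00 = 1.779 V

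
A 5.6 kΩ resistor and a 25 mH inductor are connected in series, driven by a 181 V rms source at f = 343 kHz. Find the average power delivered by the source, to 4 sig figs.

62.52 mW

ω = 2πf = 2.155e+06 rad/s
X_L = ωL = 53880 Ω
Z = 5600 + j53880 Ω
|Z| = √(5600² + 53880²) = 54170 Ω
∠Z = arctan(53880/5600) = 84.07°
I = V/|Z| = 3.341 mA
P = VI cos φ = 181 × 0.003341 × cos(84.07°) = 62.52 mW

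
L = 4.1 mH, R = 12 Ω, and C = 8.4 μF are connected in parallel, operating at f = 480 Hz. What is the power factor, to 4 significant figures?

ω = 2πf = 3016 rad/s
X_L = ωL = 12.37 Ω
X_C = 1/(ωC) = 39.47 Ω
Parallel: admittances add. Y = 1/R + 1/(jωL) + jωC
Y = (0.08333 − j0.05554) S
|Y| = 0.1001 S → |Z| = 1/|Y| = 9.986 Ω, ∠Z = −∠Y = 33.68°
cos φ = cos(33.68°) = 0.8321

0.8321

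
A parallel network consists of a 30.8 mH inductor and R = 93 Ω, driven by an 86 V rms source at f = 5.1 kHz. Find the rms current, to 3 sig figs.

ω = 2πf = 32040 rad/s
X_L = ωL = 987 Ω
Parallel: admittances add. Y = 1/R + 1/(jωL)
Y = (0.0108 − j0.00101) S
|Y| = 0.0108 S → |Z| = 1/|Y| = 92.6 Ω, ∠Z = −∠Y = 5.38°
I = V/|Z| = 86/92.6 = 929 mA

929 mA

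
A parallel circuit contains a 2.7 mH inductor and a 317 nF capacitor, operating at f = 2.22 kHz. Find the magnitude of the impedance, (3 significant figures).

45.2 Ω

ω = 2πf = 13950 rad/s
X_L = ωL = 37.7 Ω
X_C = 1/(ωC) = 226 Ω
Parallel: admittances add. Y = 1/(jωL) + jωC
Y = (0 − j0.0221) S
|Y| = 0.0221 S → |Z| = 1/|Y| = 45.2 Ω, ∠Z = −∠Y = 90.0°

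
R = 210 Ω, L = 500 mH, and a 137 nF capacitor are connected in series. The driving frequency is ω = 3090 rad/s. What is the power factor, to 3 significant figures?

X_L = ωL = 1540 Ω
X_C = 1/(ωC) = 2360 Ω
Net reactance X = X_L − X_C = -817 Ω
Z = 210 − j817 Ω
|Z| = √(210² + 817²) = 844 Ω
∠Z = arctan(-817/210) = -75.6°
cos φ = cos(-75.6°) = 0.249

0.249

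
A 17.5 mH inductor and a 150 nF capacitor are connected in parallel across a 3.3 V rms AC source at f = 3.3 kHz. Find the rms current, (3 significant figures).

ω = 2πf = 20730 rad/s
X_L = ωL = 363 Ω
X_C = 1/(ωC) = 322 Ω
Parallel: admittances add. Y = 1/(jωL) + jωC
Y = (0 + j0.000354) S
|Y| = 0.000354 S → |Z| = 1/|Y| = 2820 Ω, ∠Z = −∠Y = -90.0°
I = V/|Z| = 3.3/2820 = 1.17 mA

1.17 mA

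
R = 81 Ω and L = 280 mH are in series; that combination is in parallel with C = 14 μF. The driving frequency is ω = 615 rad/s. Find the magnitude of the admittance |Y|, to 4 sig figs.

4.457 mS

X_L = ωL = 172.2 Ω
X_C = 1/(ωC) = 116.1 Ω
Branch 1 (R+jX_L): Z₁ = 81.00 + j172.2 Ω, |Z₁| = 190.3 Ω
Branch 2 (−jX_C): Z₂ = −j116.1 Ω
Parallel: Z = Z₁Z₂/(Z₁+Z₂), |Z| = 224.4 Ω, ∠Z = -59.88°
|Y| = 1/|Z| = 4.457 mS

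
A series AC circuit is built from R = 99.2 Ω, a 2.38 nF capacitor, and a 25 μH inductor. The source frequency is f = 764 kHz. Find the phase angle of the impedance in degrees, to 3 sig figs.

ω = 2πf = 4.8e+06 rad/s
X_L = ωL = 120 Ω
X_C = 1/(ωC) = 87.5 Ω
Net reactance X = X_L − X_C = 32.5 Ω
Z = 99.2 + j32.5 Ω
|Z| = √(99.2² + 32.5²) = 104 Ω
∠Z = arctan(32.5/99.2) = 18.1°

18.1°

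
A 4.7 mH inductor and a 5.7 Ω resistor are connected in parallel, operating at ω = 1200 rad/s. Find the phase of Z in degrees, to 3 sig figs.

X_L = ωL = 5.64 Ω
Parallel: admittances add. Y = 1/R + 1/(jωL)
Y = (0.175 − j0.177) S
|Y| = 0.249 S → |Z| = 1/|Y| = 4.01 Ω, ∠Z = −∠Y = 45.3°

45.3°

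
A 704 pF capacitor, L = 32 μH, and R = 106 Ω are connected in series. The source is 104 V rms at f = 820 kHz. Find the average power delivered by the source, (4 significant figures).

ω = 2πf = 5.152e+06 rad/s
X_L = ωL = 164.9 Ω
X_C = 1/(ωC) = 275.7 Ω
Net reactance X = X_L − X_C = -110.8 Ω
Z = 106.0 − j110.8 Ω
|Z| = √(106.0² + 110.8²) = 153.4 Ω
∠Z = arctan(-110.8/106.0) = -46.28°
I = V/|Z| = 678.2 mA
P = VI cos φ = 104 × 0.6782 × cos(-46.28°) = 48.75 W

48.75 W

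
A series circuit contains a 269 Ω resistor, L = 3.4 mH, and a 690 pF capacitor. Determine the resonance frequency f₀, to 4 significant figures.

103.9 kHz

ω₀ = 1/√(LC) = 1/√(0.0034 × 6.9e-10) = 652900 rad/s
f₀ = ω₀/(2π) = 103.9 kHz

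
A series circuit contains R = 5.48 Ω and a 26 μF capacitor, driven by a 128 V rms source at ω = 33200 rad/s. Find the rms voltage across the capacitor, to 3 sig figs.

26.5 V

X_C = 1/(ωC) = 1.16 Ω
Z = 5.48 − j1.16 Ω
|Z| = √(5.48² + 1.16²) = 5.60 Ω
I = V/|Z| = 22.9 A
V_C = I·|Z_C| = 22.9 × 1.16 = 26.5 V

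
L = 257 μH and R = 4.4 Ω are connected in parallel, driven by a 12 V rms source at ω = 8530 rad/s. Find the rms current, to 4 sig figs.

X_L = ωL = 2.192 Ω
Parallel: admittances add. Y = 1/R + 1/(jωL)
Y = (0.2273 − j0.4562) S
|Y| = 0.5096 S → |Z| = 1/|Y| = 1.962 Ω, ∠Z = −∠Y = 63.52°
I = V/|Z| = 12/1.962 = 6.116 A

6.116 A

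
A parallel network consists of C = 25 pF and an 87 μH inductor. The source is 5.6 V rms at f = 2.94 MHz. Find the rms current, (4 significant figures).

898.3 μA

ω = 2πf = 1.847e+07 rad/s
X_L = ωL = 1607 Ω
X_C = 1/(ωC) = 2165 Ω
Parallel: admittances add. Y = 1/(jωL) + jωC
Y = (0 − j0.0001604) S
|Y| = 0.0001604 S → |Z| = 1/|Y| = 6234 Ω, ∠Z = −∠Y = 90.00°
I = V/|Z| = 5.6/6234 = 898.3 μA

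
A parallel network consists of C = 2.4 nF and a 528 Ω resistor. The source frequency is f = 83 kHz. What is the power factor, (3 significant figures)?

0.834

ω = 2πf = 521500 rad/s
X_C = 1/(ωC) = 799 Ω
Parallel: admittances add. Y = 1/R + jωC
Y = (0.00189 + j0.00125) S
|Y| = 0.00227 S → |Z| = 1/|Y| = 441 Ω, ∠Z = −∠Y = -33.5°
cos φ = cos(-33.5°) = 0.834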